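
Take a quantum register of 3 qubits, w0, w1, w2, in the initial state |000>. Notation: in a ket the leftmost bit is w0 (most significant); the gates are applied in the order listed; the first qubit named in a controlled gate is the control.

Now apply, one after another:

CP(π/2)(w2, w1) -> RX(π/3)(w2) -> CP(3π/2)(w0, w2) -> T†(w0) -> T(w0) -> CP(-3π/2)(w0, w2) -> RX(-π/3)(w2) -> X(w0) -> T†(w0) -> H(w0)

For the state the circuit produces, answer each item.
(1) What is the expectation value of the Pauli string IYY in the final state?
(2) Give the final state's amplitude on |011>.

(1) In the final state, IYY has expectation 0. Key observation: steps 2-7 multiply out to the identity, so the circuit reduces to the remaining gates.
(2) The amplitude on |011> is 0.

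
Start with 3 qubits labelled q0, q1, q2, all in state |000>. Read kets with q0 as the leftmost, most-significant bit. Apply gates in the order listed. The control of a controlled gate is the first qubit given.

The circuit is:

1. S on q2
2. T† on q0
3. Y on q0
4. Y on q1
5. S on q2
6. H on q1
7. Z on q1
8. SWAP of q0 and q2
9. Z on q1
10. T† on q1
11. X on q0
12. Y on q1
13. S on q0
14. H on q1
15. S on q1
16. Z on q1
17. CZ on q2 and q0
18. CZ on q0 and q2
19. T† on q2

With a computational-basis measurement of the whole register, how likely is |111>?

A full measurement returns |111> with probability 1/2 - sqrt(2)/4.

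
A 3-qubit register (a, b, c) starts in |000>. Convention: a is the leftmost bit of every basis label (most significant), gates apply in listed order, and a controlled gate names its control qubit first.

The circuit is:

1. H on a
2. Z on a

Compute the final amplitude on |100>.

|100> carries amplitude -sqrt(2)/2 in the final state.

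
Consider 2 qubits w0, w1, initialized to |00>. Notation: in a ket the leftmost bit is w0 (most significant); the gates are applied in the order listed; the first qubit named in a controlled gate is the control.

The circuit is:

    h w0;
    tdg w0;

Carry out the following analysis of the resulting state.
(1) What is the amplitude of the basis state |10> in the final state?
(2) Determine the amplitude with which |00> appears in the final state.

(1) The amplitude on |10> is -sqrt(2)*exp(3*I*pi/4)/2.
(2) |00> carries amplitude sqrt(2)/2 in the final state.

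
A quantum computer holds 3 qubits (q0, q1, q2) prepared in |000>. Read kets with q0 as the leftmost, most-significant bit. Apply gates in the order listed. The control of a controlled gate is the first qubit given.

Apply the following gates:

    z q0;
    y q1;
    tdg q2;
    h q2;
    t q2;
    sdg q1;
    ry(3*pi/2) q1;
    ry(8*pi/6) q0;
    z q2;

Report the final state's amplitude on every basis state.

The resulting statevector has amplitude 1/4 on |000>, -exp(I*pi/4)/4 on |001>, 1/4 on |010>, -exp(I*pi/4)/4 on |011>, -sqrt(3)/4 on |100>, sqrt(3)*exp(I*pi/4)/4 on |101>, -sqrt(3)/4 on |110>, sqrt(3)*exp(I*pi/4)/4 on |111>.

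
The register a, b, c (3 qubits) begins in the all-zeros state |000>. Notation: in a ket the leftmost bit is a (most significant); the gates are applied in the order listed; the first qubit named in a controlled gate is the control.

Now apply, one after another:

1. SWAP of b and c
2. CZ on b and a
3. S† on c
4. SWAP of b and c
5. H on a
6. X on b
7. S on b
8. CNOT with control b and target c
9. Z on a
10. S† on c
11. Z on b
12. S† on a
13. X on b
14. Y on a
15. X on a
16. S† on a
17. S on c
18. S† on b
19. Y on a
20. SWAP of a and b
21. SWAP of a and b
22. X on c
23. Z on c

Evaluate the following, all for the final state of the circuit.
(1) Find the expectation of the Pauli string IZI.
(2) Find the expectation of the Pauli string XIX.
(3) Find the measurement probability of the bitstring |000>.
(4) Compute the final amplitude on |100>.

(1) The expectation value of IZI is 1.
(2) The observable XIX averages to 0.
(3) Outcome |000> occurs with probability 1/2.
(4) |100> carries amplitude sqrt(2)*I/2 in the final state.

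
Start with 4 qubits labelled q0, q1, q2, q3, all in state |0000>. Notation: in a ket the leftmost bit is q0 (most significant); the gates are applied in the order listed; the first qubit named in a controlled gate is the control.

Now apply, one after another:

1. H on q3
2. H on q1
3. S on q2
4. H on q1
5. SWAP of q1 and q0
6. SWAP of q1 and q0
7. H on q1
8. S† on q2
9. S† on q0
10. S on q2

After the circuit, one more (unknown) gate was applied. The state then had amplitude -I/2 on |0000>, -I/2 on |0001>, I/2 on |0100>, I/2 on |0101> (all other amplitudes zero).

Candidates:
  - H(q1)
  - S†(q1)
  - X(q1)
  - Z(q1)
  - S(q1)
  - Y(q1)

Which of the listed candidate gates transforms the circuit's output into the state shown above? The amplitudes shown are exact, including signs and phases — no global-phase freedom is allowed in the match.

The applied gate was Y(q1). Key observation: steps 3-8 multiply out to the identity, so the circuit reduces to the remaining gates.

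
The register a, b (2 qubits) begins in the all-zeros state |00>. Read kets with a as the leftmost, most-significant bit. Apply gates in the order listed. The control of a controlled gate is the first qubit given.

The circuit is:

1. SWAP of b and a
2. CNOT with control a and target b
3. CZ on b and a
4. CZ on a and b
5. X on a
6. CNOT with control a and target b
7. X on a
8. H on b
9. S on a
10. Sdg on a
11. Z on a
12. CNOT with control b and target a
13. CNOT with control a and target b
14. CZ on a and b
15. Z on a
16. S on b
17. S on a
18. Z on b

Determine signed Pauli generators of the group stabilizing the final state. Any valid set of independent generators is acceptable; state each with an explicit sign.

The stabilizer group can be generated by +YI, +IZ, among other valid generating sets. Key observation: the block from step 9 through step 10 cancels to the identity and can be dropped.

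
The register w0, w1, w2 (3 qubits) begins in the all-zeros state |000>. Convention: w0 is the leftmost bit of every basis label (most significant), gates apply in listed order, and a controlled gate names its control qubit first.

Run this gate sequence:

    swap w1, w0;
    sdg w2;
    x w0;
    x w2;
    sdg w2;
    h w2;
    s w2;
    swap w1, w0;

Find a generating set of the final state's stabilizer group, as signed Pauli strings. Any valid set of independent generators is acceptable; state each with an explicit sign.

The stabilizer group can be generated by -IIY, +ZII, -IZI, among other valid generating sets.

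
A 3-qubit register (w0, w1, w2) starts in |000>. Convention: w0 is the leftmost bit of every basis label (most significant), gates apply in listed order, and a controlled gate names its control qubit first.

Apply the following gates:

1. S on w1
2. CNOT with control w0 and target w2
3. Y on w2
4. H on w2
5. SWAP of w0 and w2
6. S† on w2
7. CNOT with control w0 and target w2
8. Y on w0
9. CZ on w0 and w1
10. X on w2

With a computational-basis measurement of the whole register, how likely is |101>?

A full measurement returns |101> with probability 1/2.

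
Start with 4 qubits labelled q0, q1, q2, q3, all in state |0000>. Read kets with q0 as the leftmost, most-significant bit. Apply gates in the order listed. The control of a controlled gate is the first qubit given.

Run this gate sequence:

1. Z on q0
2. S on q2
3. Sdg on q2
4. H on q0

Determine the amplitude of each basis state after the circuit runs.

After the circuit, the state carries amplitude sqrt(2)/2 on |0000>, sqrt(2)/2 on |1000>, and 0 on every other basis state. Key observation: gates 2-3 undo each other exactly, leaving only the rest of the circuit to track.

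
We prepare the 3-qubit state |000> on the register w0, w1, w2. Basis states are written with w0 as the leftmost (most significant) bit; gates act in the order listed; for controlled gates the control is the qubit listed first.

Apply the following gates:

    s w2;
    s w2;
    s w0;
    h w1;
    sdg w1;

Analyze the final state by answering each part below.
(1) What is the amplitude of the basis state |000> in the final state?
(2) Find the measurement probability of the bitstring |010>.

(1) The amplitude on |000> is sqrt(2)/2.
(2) A full measurement returns |010> with probability 1/2.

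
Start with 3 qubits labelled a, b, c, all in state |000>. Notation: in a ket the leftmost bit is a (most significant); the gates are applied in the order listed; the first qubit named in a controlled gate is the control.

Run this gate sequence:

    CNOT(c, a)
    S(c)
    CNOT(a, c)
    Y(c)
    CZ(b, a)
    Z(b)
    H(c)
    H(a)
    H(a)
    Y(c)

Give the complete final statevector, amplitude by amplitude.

The final amplitudes are -sqrt(2)/2 on |000>, -sqrt(2)/2 on |001>, and 0 on every other basis state. Key observation: gates 8-9 undo each other exactly, leaving only the rest of the circuit to track.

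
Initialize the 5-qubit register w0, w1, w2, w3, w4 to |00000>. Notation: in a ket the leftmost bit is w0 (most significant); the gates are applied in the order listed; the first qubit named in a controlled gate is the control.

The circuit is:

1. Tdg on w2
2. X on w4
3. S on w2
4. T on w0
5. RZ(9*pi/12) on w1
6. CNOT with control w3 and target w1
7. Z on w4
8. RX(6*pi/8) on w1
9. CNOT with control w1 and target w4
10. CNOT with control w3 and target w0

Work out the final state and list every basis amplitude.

After the circuit, the state carries amplitude sqrt(2 - sqrt(2))*exp(5*I*pi/8)/2 on |00001>, sqrt(sqrt(2) + 2)*exp(I*pi/8)/2 on |01000>, and 0 on every other basis state.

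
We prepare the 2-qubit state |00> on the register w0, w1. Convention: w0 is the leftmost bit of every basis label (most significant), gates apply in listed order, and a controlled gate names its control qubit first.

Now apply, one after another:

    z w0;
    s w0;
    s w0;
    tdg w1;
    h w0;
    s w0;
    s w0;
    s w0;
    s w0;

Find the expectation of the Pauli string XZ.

The observable XZ averages to 1. Key observation: steps 6-9 multiply out to the identity, so the circuit reduces to the remaining gates.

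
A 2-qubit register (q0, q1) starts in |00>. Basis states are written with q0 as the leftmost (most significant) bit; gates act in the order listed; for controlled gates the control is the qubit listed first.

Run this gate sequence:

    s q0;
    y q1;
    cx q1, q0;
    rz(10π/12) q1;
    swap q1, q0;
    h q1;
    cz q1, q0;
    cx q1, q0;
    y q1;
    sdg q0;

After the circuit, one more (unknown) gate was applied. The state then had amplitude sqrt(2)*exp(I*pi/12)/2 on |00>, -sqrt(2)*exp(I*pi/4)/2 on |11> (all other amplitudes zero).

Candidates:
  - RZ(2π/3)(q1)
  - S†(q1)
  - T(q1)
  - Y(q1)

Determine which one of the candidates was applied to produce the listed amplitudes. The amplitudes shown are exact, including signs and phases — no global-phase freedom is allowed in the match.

The applied gate was RZ(2π/3)(q1).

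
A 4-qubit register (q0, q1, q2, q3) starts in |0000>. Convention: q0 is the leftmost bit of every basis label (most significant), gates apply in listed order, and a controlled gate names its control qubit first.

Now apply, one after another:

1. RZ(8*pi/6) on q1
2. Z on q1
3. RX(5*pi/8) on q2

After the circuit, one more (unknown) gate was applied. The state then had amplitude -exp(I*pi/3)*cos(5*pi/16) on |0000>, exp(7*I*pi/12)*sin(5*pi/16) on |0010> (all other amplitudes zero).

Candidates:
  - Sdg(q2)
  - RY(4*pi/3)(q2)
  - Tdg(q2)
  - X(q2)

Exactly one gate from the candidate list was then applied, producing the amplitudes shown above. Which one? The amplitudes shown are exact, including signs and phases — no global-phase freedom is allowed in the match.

It was Tdg(q2) that produced the state shown.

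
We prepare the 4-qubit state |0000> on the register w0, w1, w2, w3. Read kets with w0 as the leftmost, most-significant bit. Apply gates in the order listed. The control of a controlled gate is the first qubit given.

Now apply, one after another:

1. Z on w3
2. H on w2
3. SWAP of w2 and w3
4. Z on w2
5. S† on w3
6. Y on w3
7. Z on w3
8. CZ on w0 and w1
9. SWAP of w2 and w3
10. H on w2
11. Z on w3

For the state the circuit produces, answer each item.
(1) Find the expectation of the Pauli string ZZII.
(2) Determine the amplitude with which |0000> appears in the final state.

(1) The observable ZZII averages to 1.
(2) |0000> carries amplitude -1/2 - I/2 in the final state.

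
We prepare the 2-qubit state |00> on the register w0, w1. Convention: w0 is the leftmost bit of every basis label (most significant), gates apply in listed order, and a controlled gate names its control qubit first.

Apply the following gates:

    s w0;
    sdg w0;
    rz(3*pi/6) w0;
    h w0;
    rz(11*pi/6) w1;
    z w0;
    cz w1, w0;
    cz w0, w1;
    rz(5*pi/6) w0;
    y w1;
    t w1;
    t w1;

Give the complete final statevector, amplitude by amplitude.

The final amplitudes are 0 on |00>, -sqrt(2)*exp(5*I*pi/12)/2 on |01>, 0 on |10>, -sqrt(2)*exp(I*pi/4)/2 on |11>. Key observation: the block from step 1 through step 2 cancels to the identity and can be dropped.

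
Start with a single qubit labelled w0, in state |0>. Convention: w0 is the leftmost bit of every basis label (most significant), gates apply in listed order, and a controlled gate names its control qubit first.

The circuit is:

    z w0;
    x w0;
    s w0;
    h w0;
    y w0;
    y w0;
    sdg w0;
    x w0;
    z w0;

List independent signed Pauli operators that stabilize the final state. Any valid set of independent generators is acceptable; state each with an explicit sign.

The final state is stabilized by the group generated by +Y; other independent generating sets are equally valid.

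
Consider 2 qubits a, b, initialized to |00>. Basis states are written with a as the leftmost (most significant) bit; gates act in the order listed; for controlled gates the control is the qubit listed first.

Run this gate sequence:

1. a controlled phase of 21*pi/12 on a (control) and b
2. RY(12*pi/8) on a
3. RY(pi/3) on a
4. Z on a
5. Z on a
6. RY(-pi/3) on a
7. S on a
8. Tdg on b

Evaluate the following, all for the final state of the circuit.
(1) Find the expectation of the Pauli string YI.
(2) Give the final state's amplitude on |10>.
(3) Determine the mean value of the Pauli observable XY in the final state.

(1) In the final state, YI has expectation -1. Key observation: gates 3-6 undo each other exactly, leaving only the rest of the circuit to track.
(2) |10> carries amplitude sqrt(2)*I/2 in the final state.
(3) The observable XY averages to 0.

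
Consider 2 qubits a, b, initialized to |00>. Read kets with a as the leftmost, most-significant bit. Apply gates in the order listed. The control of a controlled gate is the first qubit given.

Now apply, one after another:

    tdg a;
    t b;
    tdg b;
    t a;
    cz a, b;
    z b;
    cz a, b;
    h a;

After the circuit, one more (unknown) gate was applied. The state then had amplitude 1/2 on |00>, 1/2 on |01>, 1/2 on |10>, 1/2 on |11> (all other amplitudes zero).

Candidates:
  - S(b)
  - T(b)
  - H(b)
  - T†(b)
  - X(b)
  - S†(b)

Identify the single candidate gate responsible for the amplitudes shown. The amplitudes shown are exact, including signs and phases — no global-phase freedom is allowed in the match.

The applied gate was H(b).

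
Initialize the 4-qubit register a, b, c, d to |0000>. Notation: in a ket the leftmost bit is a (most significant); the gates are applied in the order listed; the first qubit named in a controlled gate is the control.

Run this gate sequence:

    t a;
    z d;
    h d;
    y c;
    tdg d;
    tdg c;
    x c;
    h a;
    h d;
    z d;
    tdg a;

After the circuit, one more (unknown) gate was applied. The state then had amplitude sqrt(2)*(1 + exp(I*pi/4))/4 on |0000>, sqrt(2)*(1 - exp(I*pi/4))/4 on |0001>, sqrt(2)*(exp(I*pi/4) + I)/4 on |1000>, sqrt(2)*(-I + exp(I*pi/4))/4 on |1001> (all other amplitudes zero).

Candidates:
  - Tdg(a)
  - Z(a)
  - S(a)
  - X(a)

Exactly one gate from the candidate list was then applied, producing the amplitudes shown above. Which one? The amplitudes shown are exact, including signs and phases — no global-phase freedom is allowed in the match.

The unique candidate consistent with the amplitudes is S(a).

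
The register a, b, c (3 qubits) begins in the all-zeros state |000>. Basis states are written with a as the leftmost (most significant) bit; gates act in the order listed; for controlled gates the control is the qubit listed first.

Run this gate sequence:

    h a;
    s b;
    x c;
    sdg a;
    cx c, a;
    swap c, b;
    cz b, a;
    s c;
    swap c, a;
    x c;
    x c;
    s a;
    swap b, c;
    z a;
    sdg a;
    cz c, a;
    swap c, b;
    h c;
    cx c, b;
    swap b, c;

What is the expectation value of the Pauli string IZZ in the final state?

The expectation value of IZZ is -1.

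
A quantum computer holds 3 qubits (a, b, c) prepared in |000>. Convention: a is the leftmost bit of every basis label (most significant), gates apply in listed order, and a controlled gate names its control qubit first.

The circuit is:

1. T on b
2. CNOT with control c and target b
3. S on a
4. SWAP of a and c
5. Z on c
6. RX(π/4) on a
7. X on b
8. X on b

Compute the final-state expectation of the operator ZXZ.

The expectation value of ZXZ is 0. Key observation: steps 7-8 multiply out to the identity, so the circuit reduces to the remaining gates.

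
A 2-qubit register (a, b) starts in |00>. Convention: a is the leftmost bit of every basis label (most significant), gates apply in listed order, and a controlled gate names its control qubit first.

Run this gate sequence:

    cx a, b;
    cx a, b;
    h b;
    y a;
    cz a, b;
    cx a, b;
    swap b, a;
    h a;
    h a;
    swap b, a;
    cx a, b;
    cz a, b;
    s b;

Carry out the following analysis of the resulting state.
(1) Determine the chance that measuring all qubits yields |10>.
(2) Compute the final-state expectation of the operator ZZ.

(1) A full measurement returns |10> with probability 1/2. Key observation: gates 5-12 undo each other exactly, leaving only the rest of the circuit to track.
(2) The expectation value of ZZ is 0.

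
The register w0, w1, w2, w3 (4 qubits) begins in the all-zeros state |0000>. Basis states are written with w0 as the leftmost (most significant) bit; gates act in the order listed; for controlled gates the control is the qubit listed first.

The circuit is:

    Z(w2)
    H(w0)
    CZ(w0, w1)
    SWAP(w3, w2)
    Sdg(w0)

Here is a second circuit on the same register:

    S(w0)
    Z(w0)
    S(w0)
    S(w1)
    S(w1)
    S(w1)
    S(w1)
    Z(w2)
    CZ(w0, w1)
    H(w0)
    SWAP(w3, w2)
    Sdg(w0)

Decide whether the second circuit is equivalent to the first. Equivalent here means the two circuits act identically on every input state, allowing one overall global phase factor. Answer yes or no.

No, they are not equivalent — no single phase factor reconciles the two unitaries.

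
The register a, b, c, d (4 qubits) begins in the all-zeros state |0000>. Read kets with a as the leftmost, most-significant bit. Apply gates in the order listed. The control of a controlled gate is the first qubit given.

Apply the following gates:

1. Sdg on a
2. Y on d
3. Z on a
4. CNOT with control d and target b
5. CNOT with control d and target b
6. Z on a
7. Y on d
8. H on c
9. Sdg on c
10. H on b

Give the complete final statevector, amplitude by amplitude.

The final amplitudes are 1/2 on |0000>, -I/2 on |0010>, 1/2 on |0100>, -I/2 on |0110>, and 0 on every other basis state. Key observation: the block from step 2 through step 7 cancels to the identity and can be dropped.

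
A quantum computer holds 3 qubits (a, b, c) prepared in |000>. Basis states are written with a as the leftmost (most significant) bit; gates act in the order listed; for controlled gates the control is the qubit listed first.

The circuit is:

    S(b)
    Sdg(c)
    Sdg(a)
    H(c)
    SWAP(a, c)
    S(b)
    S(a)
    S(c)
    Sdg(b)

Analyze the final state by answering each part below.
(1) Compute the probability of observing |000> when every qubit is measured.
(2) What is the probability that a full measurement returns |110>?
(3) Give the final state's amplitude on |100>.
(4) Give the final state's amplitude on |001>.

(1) A full measurement returns |000> with probability 1/2.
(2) A full measurement returns |110> with probability 0.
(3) |100> carries amplitude sqrt(2)*I/2 in the final state.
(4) |001> carries amplitude 0 in the final state.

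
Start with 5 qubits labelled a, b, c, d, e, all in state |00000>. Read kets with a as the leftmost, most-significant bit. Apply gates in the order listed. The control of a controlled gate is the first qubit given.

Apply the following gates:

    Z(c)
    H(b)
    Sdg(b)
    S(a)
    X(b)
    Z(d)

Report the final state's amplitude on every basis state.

The resulting statevector has amplitude -sqrt(2)*I/2 on |00000>, sqrt(2)/2 on |01000>, and 0 on every other basis state.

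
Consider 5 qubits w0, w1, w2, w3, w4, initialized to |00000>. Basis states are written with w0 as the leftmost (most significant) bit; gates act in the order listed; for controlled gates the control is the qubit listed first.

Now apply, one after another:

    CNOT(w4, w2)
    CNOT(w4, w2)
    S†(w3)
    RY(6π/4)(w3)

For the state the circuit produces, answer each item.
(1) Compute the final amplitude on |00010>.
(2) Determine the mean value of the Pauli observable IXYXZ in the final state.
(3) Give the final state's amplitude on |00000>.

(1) The final state's coefficient on |00010> equals sqrt(2)/2.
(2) The observable IXYXZ averages to 0.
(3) |00000> carries amplitude -sqrt(2)/2 in the final state.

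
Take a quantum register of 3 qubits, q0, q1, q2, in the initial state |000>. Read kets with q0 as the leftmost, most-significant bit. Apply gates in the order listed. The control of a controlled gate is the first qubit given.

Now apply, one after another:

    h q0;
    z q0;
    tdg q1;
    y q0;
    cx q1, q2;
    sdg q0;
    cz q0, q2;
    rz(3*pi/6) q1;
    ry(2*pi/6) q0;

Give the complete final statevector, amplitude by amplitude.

The final amplitudes are (sqrt(2) - sqrt(6)*I)*exp(3*I*pi/4)/4 on |000>, (sqrt(2) - sqrt(6)*I)*exp(I*pi/4)/4 on |100>, and 0 on every other basis state.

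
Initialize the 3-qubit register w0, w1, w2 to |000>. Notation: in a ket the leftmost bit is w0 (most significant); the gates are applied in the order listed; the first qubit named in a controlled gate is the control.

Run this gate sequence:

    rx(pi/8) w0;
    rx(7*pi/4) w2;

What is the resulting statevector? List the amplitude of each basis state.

The resulting statevector has amplitude -sqrt(sqrt(2) + 2)*cos(pi/16)/2 on |000>, -I*sqrt(2 - sqrt(2))*cos(pi/16)/2 on |001>, 0 on |010>, 0 on |011>, I*sqrt(sqrt(2) + 2)*sin(pi/16)/2 on |100>, -sqrt(2 - sqrt(2))*sin(pi/16)/2 on |101>, 0 on |110>, 0 on |111>.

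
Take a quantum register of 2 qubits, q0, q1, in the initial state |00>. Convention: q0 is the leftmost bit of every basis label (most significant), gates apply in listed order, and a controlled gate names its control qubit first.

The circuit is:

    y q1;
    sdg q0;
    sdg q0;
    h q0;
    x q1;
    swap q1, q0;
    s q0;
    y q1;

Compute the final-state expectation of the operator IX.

The observable IX averages to -1.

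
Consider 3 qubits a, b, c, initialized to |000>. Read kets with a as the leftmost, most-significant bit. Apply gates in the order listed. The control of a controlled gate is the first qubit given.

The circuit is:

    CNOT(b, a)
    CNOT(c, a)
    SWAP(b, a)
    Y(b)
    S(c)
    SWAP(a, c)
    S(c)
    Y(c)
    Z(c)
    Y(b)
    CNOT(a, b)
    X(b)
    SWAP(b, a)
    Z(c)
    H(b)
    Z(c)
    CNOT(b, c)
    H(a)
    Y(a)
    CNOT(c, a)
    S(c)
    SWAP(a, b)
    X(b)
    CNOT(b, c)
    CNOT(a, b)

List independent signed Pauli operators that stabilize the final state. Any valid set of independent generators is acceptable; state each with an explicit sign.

One valid set of independent stabilizer generators is -YII, +IXX, -IZZ (any independent generating set of the same group is equally correct).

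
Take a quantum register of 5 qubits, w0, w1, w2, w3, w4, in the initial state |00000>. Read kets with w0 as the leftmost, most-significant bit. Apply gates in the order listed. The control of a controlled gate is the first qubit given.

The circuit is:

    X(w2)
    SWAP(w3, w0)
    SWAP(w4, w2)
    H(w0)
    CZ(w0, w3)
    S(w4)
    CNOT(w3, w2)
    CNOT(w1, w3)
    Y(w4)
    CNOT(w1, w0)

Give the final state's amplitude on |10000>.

The final state's coefficient on |10000> equals sqrt(2)/2.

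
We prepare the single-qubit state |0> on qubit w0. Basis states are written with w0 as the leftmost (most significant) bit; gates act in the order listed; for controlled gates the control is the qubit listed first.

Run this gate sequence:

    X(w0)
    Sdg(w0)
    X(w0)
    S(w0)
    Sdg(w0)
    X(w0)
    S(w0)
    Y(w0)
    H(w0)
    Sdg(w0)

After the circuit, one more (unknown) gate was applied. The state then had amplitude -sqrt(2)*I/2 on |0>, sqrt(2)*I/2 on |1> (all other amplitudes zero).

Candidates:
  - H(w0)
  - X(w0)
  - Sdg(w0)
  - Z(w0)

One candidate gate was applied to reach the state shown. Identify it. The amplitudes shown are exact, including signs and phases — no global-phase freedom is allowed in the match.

The unique candidate consistent with the amplitudes is Sdg(w0). Key observation: steps 2-7 multiply out to the identity, so the circuit reduces to the remaining gates.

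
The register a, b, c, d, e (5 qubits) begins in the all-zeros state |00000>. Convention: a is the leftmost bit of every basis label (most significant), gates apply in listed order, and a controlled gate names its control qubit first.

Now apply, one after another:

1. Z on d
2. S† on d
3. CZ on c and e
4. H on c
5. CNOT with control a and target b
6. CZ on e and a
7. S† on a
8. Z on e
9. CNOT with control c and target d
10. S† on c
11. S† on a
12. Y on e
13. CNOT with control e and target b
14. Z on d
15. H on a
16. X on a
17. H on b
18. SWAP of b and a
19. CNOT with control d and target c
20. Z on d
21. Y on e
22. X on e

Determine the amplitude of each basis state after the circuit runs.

The final amplitudes are sqrt(2)/4 on |00001>, -sqrt(2)*I/4 on |00011>, sqrt(2)/4 on |01001>, -sqrt(2)*I/4 on |01011>, -sqrt(2)/4 on |10001>, sqrt(2)*I/4 on |10011>, -sqrt(2)/4 on |11001>, sqrt(2)*I/4 on |11011>, and 0 on every other basis state.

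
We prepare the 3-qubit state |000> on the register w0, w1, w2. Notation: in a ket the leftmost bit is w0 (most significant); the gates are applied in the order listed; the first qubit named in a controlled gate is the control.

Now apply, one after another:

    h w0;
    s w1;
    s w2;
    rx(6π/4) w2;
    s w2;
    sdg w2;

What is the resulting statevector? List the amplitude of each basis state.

The final amplitudes are -1/2 on |000>, -I/2 on |001>, 0 on |010>, 0 on |011>, -1/2 on |100>, -I/2 on |101>, 0 on |110>, 0 on |111>. Key observation: steps 5-6 multiply out to the identity, so the circuit reduces to the remaining gates.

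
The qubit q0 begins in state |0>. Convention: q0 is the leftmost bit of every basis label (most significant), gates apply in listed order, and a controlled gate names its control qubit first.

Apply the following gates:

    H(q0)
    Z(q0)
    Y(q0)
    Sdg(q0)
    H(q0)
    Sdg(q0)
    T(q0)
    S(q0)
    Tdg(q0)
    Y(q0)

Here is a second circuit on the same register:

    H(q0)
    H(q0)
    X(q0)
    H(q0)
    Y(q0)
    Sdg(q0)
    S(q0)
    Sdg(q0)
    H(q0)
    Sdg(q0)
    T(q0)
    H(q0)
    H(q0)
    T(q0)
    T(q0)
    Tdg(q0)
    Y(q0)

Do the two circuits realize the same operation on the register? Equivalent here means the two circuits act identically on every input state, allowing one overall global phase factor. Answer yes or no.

Yes: on every input state the two circuits agree up to one overall phase factor.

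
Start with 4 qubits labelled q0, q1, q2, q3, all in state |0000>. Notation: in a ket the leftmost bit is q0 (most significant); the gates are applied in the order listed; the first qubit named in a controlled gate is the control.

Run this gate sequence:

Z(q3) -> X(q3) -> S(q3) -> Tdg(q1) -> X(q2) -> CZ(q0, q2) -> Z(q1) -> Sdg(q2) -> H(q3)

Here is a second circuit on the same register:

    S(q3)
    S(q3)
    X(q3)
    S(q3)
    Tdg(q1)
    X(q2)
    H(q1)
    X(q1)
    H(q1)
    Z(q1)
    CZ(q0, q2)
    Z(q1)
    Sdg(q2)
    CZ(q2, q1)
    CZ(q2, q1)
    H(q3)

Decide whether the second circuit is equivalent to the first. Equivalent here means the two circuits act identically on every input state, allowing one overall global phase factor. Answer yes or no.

Yes: on every input state the two circuits agree up to one overall phase factor.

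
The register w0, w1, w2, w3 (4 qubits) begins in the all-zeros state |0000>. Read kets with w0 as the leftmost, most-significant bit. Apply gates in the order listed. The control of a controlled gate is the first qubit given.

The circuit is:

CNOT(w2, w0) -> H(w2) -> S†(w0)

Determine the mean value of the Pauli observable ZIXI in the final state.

In the final state, ZIXI has expectation 1.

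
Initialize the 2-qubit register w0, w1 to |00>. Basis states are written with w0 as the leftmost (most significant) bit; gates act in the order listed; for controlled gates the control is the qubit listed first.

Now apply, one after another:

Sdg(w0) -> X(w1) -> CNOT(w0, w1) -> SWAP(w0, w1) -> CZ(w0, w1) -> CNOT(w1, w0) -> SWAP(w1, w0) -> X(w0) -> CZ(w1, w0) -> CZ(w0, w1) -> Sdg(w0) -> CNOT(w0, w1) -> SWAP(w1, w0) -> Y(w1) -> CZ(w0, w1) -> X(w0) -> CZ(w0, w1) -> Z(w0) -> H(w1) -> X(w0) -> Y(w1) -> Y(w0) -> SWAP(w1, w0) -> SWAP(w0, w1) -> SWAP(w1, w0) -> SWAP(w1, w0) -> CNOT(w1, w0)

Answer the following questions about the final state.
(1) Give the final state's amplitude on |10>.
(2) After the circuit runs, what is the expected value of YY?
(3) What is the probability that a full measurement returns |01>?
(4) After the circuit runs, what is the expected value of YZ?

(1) |10> carries amplitude sqrt(2)/2 in the final state. Key observation: the block from step 25 through step 26 cancels to the identity and can be dropped.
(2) In the final state, YY has expectation -1.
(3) Outcome |01> occurs with probability 1/2.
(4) The expectation value of YZ is 0.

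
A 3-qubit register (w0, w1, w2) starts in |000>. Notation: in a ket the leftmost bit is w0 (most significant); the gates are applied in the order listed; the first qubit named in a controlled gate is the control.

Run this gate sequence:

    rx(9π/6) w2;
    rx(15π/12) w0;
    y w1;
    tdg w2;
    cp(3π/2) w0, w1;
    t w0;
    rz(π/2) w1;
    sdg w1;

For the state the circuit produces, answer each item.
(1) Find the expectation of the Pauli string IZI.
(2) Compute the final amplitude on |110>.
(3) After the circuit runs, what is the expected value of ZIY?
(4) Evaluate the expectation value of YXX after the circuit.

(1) The observable IZI averages to -1.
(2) The final state's coefficient on |110> equals I*sqrt(2*sqrt(2) + 4)/4.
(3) The expectation value of ZIY is -1/2.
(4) The observable YXX averages to 0.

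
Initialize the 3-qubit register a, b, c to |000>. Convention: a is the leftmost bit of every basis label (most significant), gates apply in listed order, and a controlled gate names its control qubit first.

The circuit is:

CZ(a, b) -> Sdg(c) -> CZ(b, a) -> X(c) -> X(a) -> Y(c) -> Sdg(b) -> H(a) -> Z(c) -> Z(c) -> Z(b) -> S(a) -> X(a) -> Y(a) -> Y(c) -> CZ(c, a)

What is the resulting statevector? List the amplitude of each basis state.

After the circuit, the state carries amplitude -sqrt(2)*I/2 on |001>, -sqrt(2)/2 on |101>, and 0 on every other basis state.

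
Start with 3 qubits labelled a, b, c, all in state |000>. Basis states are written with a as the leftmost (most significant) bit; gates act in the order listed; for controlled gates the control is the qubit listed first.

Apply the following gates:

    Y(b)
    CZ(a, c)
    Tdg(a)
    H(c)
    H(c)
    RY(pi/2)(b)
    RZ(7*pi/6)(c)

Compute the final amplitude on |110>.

|110> carries amplitude 0 in the final state.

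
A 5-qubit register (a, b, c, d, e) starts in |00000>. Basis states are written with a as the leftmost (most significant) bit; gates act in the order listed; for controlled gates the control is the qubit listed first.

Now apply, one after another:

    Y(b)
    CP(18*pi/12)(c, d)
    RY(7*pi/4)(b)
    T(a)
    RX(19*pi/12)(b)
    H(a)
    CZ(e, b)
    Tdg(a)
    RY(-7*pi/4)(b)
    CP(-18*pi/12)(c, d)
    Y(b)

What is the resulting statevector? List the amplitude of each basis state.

The resulting statevector has amplitude -(1 + I)*sqrt(12 - 6*sqrt(2))/8 - I*sqrt(sqrt(2) + 2)/8 - I*sqrt(6 - 3*sqrt(2))/8 - (1 - I)*sqrt(2*sqrt(2) + 4)/8 on |00000>, -I*sqrt(2 - sqrt(2))/8 + I*sqrt(3*sqrt(2) + 6)/8 on |01000>, -sqrt(12 - 6*sqrt(2))*exp(I*pi/4)/8 - sqrt(sqrt(2) + 2)*exp(I*pi/4)/8 - sqrt(6 - 3*sqrt(2))*exp(I*pi/4)/8 + sqrt(12 - 6*sqrt(2))*exp(3*I*pi/4)/8 + sqrt(2*sqrt(2) + 4)*exp(3*I*pi/4)/8 + sqrt(2*sqrt(2) + 4)*exp(I*pi/4)/8 on |10000>, (-sqrt(2 - sqrt(2))/8 + sqrt(3*sqrt(2) + 6)/8)*exp(I*pi/4) on |11000>, and 0 on every other basis state.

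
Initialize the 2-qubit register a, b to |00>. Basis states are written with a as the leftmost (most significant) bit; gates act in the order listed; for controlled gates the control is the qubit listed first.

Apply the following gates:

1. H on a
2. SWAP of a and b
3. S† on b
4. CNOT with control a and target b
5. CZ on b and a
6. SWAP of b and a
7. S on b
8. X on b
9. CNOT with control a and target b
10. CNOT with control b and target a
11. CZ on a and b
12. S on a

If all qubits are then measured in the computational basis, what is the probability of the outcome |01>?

A full measurement returns |01> with probability 0.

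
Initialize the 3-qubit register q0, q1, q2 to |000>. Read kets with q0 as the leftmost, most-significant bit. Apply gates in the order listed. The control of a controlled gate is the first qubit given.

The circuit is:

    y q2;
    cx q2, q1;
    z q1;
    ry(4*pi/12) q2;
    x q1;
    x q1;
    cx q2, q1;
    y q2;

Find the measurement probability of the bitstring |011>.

Outcome |011> occurs with probability 1/4.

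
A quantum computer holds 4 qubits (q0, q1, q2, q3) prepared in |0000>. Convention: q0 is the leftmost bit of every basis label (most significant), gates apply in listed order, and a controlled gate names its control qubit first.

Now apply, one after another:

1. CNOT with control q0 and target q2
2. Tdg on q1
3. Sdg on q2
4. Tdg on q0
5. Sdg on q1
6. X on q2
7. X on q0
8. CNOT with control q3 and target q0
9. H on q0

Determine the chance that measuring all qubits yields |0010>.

The probability of measuring |0010> is 1/2.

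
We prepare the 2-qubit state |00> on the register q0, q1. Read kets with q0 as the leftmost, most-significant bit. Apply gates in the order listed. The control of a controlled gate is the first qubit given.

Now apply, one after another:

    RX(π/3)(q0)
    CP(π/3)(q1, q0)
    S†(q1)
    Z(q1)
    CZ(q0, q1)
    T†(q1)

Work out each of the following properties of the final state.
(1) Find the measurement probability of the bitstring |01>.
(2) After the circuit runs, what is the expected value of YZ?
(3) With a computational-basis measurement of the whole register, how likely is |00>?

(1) The probability of measuring |01> is 0.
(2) In the final state, YZ has expectation -sqrt(3)/2.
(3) A full measurement returns |00> with probability 3/4.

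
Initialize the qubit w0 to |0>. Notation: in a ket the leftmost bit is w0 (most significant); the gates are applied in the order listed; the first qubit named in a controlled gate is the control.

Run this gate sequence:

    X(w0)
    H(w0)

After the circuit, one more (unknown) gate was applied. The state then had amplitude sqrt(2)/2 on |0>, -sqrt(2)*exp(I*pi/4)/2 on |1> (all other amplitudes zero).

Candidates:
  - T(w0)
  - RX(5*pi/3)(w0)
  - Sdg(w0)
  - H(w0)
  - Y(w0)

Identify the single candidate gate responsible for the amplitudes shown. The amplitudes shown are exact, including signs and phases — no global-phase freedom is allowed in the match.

The unique candidate consistent with the amplitudes is T(w0).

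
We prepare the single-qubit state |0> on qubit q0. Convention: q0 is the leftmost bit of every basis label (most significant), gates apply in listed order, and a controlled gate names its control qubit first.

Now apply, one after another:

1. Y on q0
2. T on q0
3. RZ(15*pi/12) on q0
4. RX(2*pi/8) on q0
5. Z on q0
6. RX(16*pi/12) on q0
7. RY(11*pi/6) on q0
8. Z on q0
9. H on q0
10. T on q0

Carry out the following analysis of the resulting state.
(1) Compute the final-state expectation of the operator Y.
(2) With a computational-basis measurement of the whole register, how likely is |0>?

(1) The observable Y averages to 5/8 - sqrt(3)/8.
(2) A full measurement returns |0> with probability sqrt(2)/16 + sqrt(6)/16 + 1/2.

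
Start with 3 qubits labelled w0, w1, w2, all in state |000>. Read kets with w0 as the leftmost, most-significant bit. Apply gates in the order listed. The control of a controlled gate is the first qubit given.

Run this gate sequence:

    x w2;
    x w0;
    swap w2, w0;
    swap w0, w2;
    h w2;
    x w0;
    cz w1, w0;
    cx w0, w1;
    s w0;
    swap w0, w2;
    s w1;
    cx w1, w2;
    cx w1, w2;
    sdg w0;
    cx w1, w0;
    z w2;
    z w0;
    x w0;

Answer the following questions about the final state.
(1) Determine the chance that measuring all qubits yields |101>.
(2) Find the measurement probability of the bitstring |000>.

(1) Outcome |101> occurs with probability 0.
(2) Outcome |000> occurs with probability 1/2.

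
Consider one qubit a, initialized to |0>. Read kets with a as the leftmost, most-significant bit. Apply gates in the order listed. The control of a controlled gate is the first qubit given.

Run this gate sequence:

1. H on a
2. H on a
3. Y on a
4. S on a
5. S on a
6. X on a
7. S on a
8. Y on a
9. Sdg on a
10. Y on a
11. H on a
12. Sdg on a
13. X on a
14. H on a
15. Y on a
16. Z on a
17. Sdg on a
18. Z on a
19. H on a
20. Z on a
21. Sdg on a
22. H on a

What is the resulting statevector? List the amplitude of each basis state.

The final amplitudes are 1/2 + I/2 on |0>, -1/2 - I/2 on |1>.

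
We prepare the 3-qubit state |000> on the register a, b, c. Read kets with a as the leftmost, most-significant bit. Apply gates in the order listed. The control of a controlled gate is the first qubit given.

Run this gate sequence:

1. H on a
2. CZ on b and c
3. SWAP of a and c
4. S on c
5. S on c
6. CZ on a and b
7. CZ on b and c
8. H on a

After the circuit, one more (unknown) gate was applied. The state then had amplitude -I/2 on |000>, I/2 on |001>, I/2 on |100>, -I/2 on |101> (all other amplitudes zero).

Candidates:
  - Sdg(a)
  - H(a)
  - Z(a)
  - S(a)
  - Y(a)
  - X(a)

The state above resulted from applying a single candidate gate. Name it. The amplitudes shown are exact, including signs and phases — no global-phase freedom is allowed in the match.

It was Y(a) that produced the state shown.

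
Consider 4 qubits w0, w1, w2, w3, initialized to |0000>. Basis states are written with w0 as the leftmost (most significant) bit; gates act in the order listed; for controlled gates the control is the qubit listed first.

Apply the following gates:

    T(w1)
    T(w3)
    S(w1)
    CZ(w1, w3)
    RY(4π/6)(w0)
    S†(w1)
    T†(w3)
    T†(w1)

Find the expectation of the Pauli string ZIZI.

The expectation value of ZIZI is -1/2.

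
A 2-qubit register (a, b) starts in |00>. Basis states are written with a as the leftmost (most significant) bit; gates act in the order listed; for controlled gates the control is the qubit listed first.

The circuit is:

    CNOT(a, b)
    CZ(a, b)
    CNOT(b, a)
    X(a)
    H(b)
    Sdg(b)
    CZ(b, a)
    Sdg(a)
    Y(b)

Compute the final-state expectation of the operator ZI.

In the final state, ZI has expectation -1.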